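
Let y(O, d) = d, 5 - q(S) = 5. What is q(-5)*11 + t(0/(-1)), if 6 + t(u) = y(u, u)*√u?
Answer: -6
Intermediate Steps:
q(S) = 0 (q(S) = 5 - 1*5 = 5 - 5 = 0)
t(u) = -6 + u^(3/2) (t(u) = -6 + u*√u = -6 + u^(3/2))
q(-5)*11 + t(0/(-1)) = 0*11 + (-6 + (0/(-1))^(3/2)) = 0 + (-6 + (0*(-1))^(3/2)) = 0 + (-6 + 0^(3/2)) = 0 + (-6 + 0) = 0 - 6 = -6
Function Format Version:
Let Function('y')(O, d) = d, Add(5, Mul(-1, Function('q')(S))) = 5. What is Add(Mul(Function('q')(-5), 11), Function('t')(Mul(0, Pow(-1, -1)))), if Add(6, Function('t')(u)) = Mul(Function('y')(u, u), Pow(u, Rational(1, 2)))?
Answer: -6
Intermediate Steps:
Function('q')(S) = 0 (Function('q')(S) = Add(5, Mul(-1, 5)) = Add(5, -5) = 0)
Function('t')(u) = Add(-6, Pow(u, Rational(3, 2))) (Function('t')(u) = Add(-6, Mul(u, Pow(u, Rational(1, 2)))) = Add(-6, Pow(u, Rational(3, 2))))
Add(Mul(Function('q')(-5), 11), Function('t')(Mul(0, Pow(-1, -1)))) = Add(Mul(0, 11), Add(-6, Pow(Mul(0, Pow(-1, -1)), Rational(3, 2)))) = Add(0, Add(-6, Pow(Mul(0, -1), Rational(3, 2)))) = Add(0, Add(-6, Pow(0, Rational(3, 2)))) = Add(0, Add(-6, 0)) = Add(0, -6) = -6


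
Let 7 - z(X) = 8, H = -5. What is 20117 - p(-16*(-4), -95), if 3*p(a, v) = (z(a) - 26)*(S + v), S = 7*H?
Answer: 18947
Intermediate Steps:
z(X) = -1 (z(X) = 7 - 1*8 = 7 - 8 = -1)
S = -35 (S = 7*(-5) = -35)
p(a, v) = 315 - 9*v (p(a, v) = ((-1 - 26)*(-35 + v))/3 = (-27*(-35 + v))/3 = (945 - 27*v)/3 = 315 - 9*v)
20117 - p(-16*(-4), -95) = 20117 - (315 - 9*(-95)) = 20117 - (315 + 855) = 20117 - 1*1170 = 20117 - 1170 = 18947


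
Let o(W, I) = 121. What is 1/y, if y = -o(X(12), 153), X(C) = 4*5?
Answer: -1/121 ≈ -0.0082645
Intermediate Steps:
X(C) = 20
y = -121 (y = -1*121 = -121)
1/y = 1/(-121) = -1/121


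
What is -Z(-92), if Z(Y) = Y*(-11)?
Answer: -1012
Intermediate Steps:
Z(Y) = -11*Y
-Z(-92) = -(-11)*(-92) = -1*1012 = -1012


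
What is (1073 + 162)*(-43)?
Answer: -53105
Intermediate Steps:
(1073 + 162)*(-43) = 1235*(-43) = -53105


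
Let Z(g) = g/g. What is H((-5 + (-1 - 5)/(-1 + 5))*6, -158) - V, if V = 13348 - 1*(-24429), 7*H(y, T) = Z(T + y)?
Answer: -264438/7 ≈ -37777.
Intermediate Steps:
Z(g) = 1
H(y, T) = ⅐ (H(y, T) = (⅐)*1 = ⅐)
V = 37777 (V = 13348 + 24429 = 37777)
H((-5 + (-1 - 5)/(-1 + 5))*6, -158) - V = ⅐ - 1*37777 = ⅐ - 37777 = -264438/7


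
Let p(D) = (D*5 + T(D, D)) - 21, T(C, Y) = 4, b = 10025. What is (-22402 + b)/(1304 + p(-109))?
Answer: -12377/742 ≈ -16.681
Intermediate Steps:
p(D) = -17 + 5*D (p(D) = (D*5 + 4) - 21 = (5*D + 4) - 21 = (4 + 5*D) - 21 = -17 + 5*D)
(-22402 + b)/(1304 + p(-109)) = (-22402 + 10025)/(1304 + (-17 + 5*(-109))) = -12377/(1304 + (-17 - 545)) = -12377/(1304 - 562) = -12377/742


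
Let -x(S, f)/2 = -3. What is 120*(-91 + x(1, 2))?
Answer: -10200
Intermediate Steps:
x(S, f) = 6 (x(S, f) = -2*(-3) = 6)
120*(-91 + x(1, 2)) = 120*(-91 + 6) = 120*(-85) = -10200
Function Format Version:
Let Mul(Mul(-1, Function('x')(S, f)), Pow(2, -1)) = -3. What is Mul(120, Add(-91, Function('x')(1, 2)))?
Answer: -10200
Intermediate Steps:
Function('x')(S, f) = 6 (Function('x')(S, f) = Mul(-2, -3) = 6)
Mul(120, Add(-91, Function('x')(1, 2))) = Mul(120, Add(-91, 6)) = Mul(120, -85) = -10200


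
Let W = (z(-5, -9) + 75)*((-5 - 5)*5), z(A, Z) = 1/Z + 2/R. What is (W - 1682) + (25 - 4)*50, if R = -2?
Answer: -38938/9 ≈ -4326.4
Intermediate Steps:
z(A, Z) = -1 + 1/Z (z(A, Z) = 1/Z + 2/(-2) = 1/Z + 2*(-½) = 1/Z - 1 = -1 + 1/Z)
W = -33250/9 (W = ((1 - 1*(-9))/(-9) + 75)*((-5 - 5)*5) = (-(1 + 9)/9 + 75)*(-10*5) = (-⅑*10 + 75)*(-50) = (-10/9 + 75)*(-50) = (665/9)*(-50) = -33250/9 ≈ -3694.4)
(W - 1682) + (25 - 4)*50 = (-33250/9 - 1682) + (25 - 4)*50 = -48388/9 + 21*50 = -48388/9 + 1050 = -38938/9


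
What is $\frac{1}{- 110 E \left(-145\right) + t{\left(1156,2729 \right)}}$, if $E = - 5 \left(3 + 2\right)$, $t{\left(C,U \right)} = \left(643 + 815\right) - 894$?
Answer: $- \frac{1}{398186} \approx -2.5114 \cdot 10^{-6}$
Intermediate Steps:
$t{\left(C,U \right)} = 564$ ($t{\left(C,U \right)} = 1458 - 894 = 564$)
$E = -25$ ($E = \left(-5\right) 5 = -25$)
$\frac{1}{- 110 E \left(-145\right) + t{\left(1156,2729 \right)}} = \frac{1}{\left(-110\right) \left(-25\right) \left(-145\right) + 564} = \frac{1}{2750 \left(-145\right) + 564} = \frac{1}{-398750 + 564} = \frac{1}{-398186} = - \frac{1}{398186}$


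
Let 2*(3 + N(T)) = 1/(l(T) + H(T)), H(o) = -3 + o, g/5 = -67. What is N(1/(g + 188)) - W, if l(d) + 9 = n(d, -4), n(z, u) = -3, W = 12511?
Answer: -55211915/4412 ≈ -12514.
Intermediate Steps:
g = -335 (g = 5*(-67) = -335)
l(d) = -12 (l(d) = -9 - 3 = -12)
N(T) = -3 + 1/(2*(-15 + T)) (N(T) = -3 + 1/(2*(-12 + (-3 + T))) = -3 + 1/(2*(-15 + T)))
N(1/(g + 188)) - W = (-91 + 6/(-335 + 188))/(2*(15 - 1/(-335 + 188))) - 1*12511 = (-91 + 6/(-147))/(2*(15 - 1/(-147))) - 12511 = (-91 + 6*(-1/147))/(2*(15 - 1*(-1/147))) - 12511 = (-91 - 2/49)/(2*(15 + 1/147)) - 12511 = (1/2)*(-4461/49)/(2206/147) - 12511 = (1/2)*(147/2206)*(-4461/49) - 12511 = -13383/4412 - 12511 = -55211915/4412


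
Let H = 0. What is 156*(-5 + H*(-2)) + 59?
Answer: -721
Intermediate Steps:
156*(-5 + H*(-2)) + 59 = 156*(-5 + 0*(-2)) + 59 = 156*(-5 + 0) + 59 = 156*(-5) + 59 = -780 + 59 = -721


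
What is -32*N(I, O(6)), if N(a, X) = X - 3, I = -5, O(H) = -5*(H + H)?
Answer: 2016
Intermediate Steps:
O(H) = -10*H
N(a, X) = -3 + X
-32*N(I, O(6)) = -32*(-3 - 10*6) = -32*(-3 - 60) = -32*(-63) = 2016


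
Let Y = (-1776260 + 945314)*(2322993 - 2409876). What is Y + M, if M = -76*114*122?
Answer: 72194024310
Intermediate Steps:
M = -1057008 (M = -8664*122 = -1057008)
Y = 72195081318 (Y = -830946*(-86883) = 72195081318)
Y + M = 72195081318 - 1057008 = 72194024310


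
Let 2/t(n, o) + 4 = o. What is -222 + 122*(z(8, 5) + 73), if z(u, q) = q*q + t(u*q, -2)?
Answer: 35080/3 ≈ 11693.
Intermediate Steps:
t(n, o) = 2/(-4 + o)
z(u, q) = -⅓ + q² (z(u, q) = q*q + 2/(-4 - 2) = q² + 2/(-6) = q² + 2*(-⅙) = q² - ⅓ = -⅓ + q²)
-222 + 122*(z(8, 5) + 73) = -222 + 122*((-⅓ + 5²) + 73) = -222 + 122*((-⅓ + 25) + 73) = -222 + 122*(74/3 + 73) = -222 + 122*(293/3) = -222 + 35746/3 = 35080/3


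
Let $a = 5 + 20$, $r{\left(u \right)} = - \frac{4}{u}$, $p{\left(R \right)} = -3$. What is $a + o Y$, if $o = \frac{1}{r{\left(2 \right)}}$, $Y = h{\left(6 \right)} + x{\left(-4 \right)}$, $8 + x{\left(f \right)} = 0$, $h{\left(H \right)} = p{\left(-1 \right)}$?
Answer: $\frac{61}{2} \approx 30.5$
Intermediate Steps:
$h{\left(H \right)} = -3$
$x{\left(f \right)} = -8$ ($x{\left(f \right)} = -8 + 0 = -8$)
$Y = -11$ ($Y = -3 - 8 = -11$)
$a = 25$
$o = - \frac{1}{2}$ ($o = \frac{1}{\left(-4\right) \frac{1}{2}} = \frac{1}{-2} = - \frac{1}{2} \approx -0.5$)
$a + o Y = 25 - - \frac{11}{2} = 25 + \frac{11}{2} = \frac{61}{2}$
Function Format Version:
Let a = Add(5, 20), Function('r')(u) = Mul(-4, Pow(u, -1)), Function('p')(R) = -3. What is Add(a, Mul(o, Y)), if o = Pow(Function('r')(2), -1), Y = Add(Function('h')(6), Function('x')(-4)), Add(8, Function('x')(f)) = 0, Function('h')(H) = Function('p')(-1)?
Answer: Rational(61, 2) ≈ 30.500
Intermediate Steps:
Function('h')(H) = -3
Function('x')(f) = -8 (Function('x')(f) = Add(-8, 0) = -8)
Y = -11 (Y = Add(-3, -8) = -11)
a = 25
o = Rational(-1, 2) (o = Pow(Mul(-4, Pow(2, -1)), -1) = Pow(Mul(-4, Rational(1, 2)), -1) = Pow(-2, -1) = Rational(-1, 2) ≈ -0.50000)
Add(a, Mul(o, Y)) = Add(25, Mul(Rational(-1, 2), -11)) = Add(25, Rational(11, 2)) = Rational(61, 2)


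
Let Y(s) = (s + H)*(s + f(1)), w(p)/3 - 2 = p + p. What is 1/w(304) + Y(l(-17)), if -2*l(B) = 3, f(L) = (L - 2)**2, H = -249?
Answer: 458417/3660 ≈ 125.25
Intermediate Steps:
f(L) = (-2 + L)**2
w(p) = 6 + 6*p (w(p) = 6 + 3*(p + p) = 6 + 3*(2*p) = 6 + 6*p)
l(B) = -3/2 (l(B) = -1/2*3 = -3/2)
Y(s) = (1 + s)*(-249 + s) (Y(s) = (s - 249)*(s + (-2 + 1)**2) = (-249 + s)*(s + (-1)**2) = (-249 + s)*(s + 1) = (-249 + s)*(1 + s) = (1 + s)*(-249 + s))
1/w(304) + Y(l(-17)) = 1/(6 + 6*304) + (-249 + (-3/2)**2 - 248*(-3/2)) = 1/(6 + 1824) + (-249 + 9/4 + 372) = 1/1830 + 501/4 = 458417/3660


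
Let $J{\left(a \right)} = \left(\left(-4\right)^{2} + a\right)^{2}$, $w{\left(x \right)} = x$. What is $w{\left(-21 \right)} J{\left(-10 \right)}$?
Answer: $-756$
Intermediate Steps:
$J{\left(a \right)} = \left(16 + a\right)^{2}$
$w{\left(-21 \right)} J{\left(-10 \right)} = - 21 \left(16 - 10\right)^{2} = - 21 \cdot 6^{2} = \left(-21\right) 36 = -756$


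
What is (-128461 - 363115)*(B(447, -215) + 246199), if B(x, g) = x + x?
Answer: -121464988568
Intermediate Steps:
B(x, g) = 2*x
(-128461 - 363115)*(B(447, -215) + 246199) = (-128461 - 363115)*(2*447 + 246199) = -491576*(894 + 246199) = -491576*247093 = -121464988568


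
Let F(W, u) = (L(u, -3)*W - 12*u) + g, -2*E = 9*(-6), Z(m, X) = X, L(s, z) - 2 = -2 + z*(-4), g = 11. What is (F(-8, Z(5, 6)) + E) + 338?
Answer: 208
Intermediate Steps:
L(s, z) = -4*z (L(s, z) = 2 + (-2 + z*(-4)) = 2 + (-2 - 4*z) = -4*z)
E = 27 (E = -9*(-6)/2 = -½*(-54) = 27)
F(W, u) = 11 - 12*u + 12*W (F(W, u) = ((-4*(-3))*W - 12*u) + 11 = (12*W - 12*u) + 11 = (-12*u + 12*W) + 11 = 11 - 12*u + 12*W)
(F(-8, Z(5, 6)) + E) + 338 = ((11 - 12*6 + 12*(-8)) + 27) + 338 = ((11 - 72 - 96) + 27) + 338 = (-157 + 27) + 338 = -130 + 338 = 208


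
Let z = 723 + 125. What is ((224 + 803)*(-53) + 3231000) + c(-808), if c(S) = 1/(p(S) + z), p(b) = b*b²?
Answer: 1675682281511215/527513264 ≈ 3.1766e+6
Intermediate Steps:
p(b) = b³
z = 848
c(S) = 1/(848 + S³) (c(S) = 1/(S³ + 848) = 1/(848 + S³))
((224 + 803)*(-53) + 3231000) + c(-808) = ((224 + 803)*(-53) + 3231000) + 1/(848 + (-808)³) = (1027*(-53) + 3231000) + 1/(848 - 527514112) = (-54431 + 3231000) + 1/(-527513264) = 3176569 - 1/527513264 = 1675682281511215/527513264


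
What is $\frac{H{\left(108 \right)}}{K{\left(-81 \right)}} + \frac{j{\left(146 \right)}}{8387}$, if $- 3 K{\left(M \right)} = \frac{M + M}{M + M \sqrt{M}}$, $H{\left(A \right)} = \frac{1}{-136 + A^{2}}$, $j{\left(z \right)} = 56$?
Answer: $\frac{1265975}{193370672} - \frac{27 i}{23056} \approx 0.0065469 - 0.0011711 i$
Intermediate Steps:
$K{\left(M \right)} = - \frac{2 M}{3 \left(M + M^{\frac{3}{2}}\right)}$ ($K{\left(M \right)} = - \frac{\left(M + M\right) \frac{1}{M + M \sqrt{M}}}{3} = - \frac{2 M \frac{1}{M + M^{\frac{3}{2}}}}{3} = - \frac{2 M}{3 \left(M + M^{\frac{3}{2}}\right)}$)
$\frac{H{\left(108 \right)}}{K{\left(-81 \right)}} + \frac{j{\left(146 \right)}}{8387} = \frac{1}{\left(-136 + 108^{2}\right) \left(\left(-2\right) \left(-81\right) \frac{1}{3 \left(-81\right) + 3 \left(-81\right)^{\frac{3}{2}}}\right)} + \frac{56}{8387} = \frac{1}{\left(-136 + 11664\right) \left(\left(-2\right) \left(-81\right) \frac{1}{-243 + 3 \left(- 729 i\right)}\right)} + 56 \cdot \frac{1}{8387} = \frac{1}{11528 \left(\left(-2\right) \left(-81\right) \frac{1}{-243 - 2187 i}\right)} + \frac{56}{8387} = \frac{1}{11528 \left(\left(-2\right) \left(-81\right) \frac{-243 + 2187 i}{4842018}\right)} + \frac{56}{8387} = \frac{1}{11528 \left(- \frac{1}{123} + \frac{3 i}{41}\right)} + \frac{56}{8387} = \frac{\frac{369}{2} \left(- \frac{1}{123} - \frac{3 i}{41}\right)}{11528} + \frac{56}{8387} = \frac{369 \left(- \frac{1}{123} - \frac{3 i}{41}\right)}{23056} + \frac{56}{8387} = \frac{56}{8387} + \frac{369 \left(- \frac{1}{123} - \frac{3 i}{41}\right)}{23056}$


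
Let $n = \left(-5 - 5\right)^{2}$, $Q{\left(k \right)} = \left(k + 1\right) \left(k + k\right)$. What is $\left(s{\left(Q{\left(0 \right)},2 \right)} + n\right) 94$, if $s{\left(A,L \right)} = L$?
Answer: $9588$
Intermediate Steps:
$Q{\left(k \right)} = 2 k \left(1 + k\right)$ ($Q{\left(k \right)} = \left(1 + k\right) 2 k = 2 k \left(1 + k\right)$)
$n = 100$ ($n = \left(-10\right)^{2} = 100$)
$\left(s{\left(Q{\left(0 \right)},2 \right)} + n\right) 94 = \left(2 + 100\right) 94 = 102 \cdot 94 = 9588$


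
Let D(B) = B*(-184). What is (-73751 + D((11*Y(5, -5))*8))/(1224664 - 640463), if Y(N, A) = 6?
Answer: -170903/584201 ≈ -0.29254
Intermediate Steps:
D(B) = -184*B
(-73751 + D((11*Y(5, -5))*8))/(1224664 - 640463) = (-73751 - 184*11*6*8)/(1224664 - 640463) = (-73751 - 12144*8)/584201 = (-73751 - 184*528)*(1/584201) = (-73751 - 97152)*(1/584201) = -170903*1/584201 = -170903/584201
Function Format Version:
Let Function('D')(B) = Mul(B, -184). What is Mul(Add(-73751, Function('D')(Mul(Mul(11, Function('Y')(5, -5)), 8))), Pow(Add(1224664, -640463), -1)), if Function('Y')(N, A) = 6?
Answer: Rational(-170903, 584201) ≈ -0.29254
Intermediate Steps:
Function('D')(B) = Mul(-184, B)
Mul(Add(-73751, Function('D')(Mul(Mul(11, Function('Y')(5, -5)), 8))), Pow(Add(1224664, -640463), -1)) = Mul(Add(-73751, Mul(-184, Mul(Mul(11, 6), 8))), Pow(Add(1224664, -640463), -1)) = Mul(Add(-73751, Mul(-184, Mul(66, 8))), Pow(584201, -1)) = Mul(Add(-73751, Mul(-184, 528)), Rational(1, 584201)) = Mul(Add(-73751, -97152), Rational(1, 584201)) = Mul(-170903, Rational(1, 584201)) = Rational(-170903, 584201)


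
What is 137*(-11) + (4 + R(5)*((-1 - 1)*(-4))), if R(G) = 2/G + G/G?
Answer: -7459/5 ≈ -1491.8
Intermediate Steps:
R(G) = 1 + 2/G (R(G) = 2/G + 1 = 1 + 2/G)
137*(-11) + (4 + R(5)*((-1 - 1)*(-4))) = 137*(-11) + (4 + ((2 + 5)/5)*((-1 - 1)*(-4))) = -1507 + (4 + ((1/5)*7)*(-2*(-4))) = -1507 + (4 + (7/5)*8) = -1507 + (4 + 56/5) = -1507 + 76/5 = -7459/5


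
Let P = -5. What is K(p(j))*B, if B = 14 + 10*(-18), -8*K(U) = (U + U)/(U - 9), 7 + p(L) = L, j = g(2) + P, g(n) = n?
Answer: 415/19 ≈ 21.842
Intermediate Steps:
j = -3 (j = 2 - 5 = -3)
p(L) = -7 + L
K(U) = -U/(4*(-9 + U)) (K(U) = -(U + U)/(8*(U - 9)) = -2*U/(8*(-9 + U)) = -U/(4*(-9 + U)))
B = -166 (B = 14 - 180 = -166)
K(p(j))*B = -(-7 - 3)/(-36 + 4*(-7 - 3))*(-166) = -1*(-10)/(-36 + 4*(-10))*(-166) = -1*(-10)/(-36 - 40)*(-166) = -1*(-10)/(-76)*(-166) = -1*(-10)*(-1/76)*(-166) = -5/38*(-166) = 415/19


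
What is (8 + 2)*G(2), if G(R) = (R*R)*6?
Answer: 240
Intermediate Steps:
G(R) = 6*R² (G(R) = R²*6 = 6*R²)
(8 + 2)*G(2) = (8 + 2)*(6*2²) = 10*(6*4) = 10*24 = 240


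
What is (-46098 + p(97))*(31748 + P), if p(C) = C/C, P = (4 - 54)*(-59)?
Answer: -1599473706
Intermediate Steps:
P = 2950 (P = -50*(-59) = 2950)
p(C) = 1
(-46098 + p(97))*(31748 + P) = (-46098 + 1)*(31748 + 2950) = -46097*34698 = -1599473706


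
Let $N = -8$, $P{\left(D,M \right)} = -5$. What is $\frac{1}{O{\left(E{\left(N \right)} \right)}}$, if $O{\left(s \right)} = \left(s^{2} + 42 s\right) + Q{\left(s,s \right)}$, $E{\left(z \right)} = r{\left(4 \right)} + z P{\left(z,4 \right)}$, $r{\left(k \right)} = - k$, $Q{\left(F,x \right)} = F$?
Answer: $\frac{1}{2844} \approx 0.00035162$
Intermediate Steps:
$E{\left(z \right)} = -4 - 5 z$ ($E{\left(z \right)} = \left(-1\right) 4 + z \left(-5\right) = -4 - 5 z$)
$O{\left(s \right)} = s^{2} + 43 s$ ($O{\left(s \right)} = \left(s^{2} + 42 s\right) + s = s^{2} + 43 s$)
$\frac{1}{O{\left(E{\left(N \right)} \right)}} = \frac{1}{\left(-4 - -40\right) \left(43 - -36\right)} = \frac{1}{\left(-4 + 40\right) \left(43 + \left(-4 + 40\right)\right)} = \frac{1}{36 \left(43 + 36\right)} = \frac{1}{36 \cdot 79} = \frac{1}{2844}$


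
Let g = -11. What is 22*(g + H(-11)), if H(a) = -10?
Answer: -462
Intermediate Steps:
22*(g + H(-11)) = 22*(-11 - 10) = 22*(-21) = -462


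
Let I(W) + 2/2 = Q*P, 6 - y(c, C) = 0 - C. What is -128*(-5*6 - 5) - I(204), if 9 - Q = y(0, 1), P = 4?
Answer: 4473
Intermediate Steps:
y(c, C) = 6 + C (y(c, C) = 6 - (0 - C) = 6 - (-1)*C = 6 + C)
Q = 2 (Q = 9 - (6 + 1) = 9 - 1*7 = 9 - 7 = 2)
I(W) = 7 (I(W) = -1 + 2*4 = -1 + 8 = 7)
-128*(-5*6 - 5) - I(204) = -128*(-5*6 - 5) - 1*7 = -128*(-30 - 5) - 7 = -128*(-35) - 7 = 4480 - 7 = 4473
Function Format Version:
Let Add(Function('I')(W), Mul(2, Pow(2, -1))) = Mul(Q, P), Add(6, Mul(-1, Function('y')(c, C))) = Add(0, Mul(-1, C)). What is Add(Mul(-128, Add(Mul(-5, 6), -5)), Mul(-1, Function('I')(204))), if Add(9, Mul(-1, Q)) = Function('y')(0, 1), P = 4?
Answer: 4473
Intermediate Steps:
Function('y')(c, C) = Add(6, C) (Function('y')(c, C) = Add(6, Mul(-1, Add(0, Mul(-1, C)))) = Add(6, Mul(-1, Mul(-1, C))) = Add(6, C))
Q = 2 (Q = Add(9, Mul(-1, Add(6, 1))) = Add(9, Mul(-1, 7)) = Add(9, -7) = 2)
Function('I')(W) = 7 (Function('I')(W) = Add(-1, Mul(2, 4)) = Add(-1, 8) = 7)
Add(Mul(-128, Add(Mul(-5, 6), -5)), Mul(-1, Function('I')(204))) = Add(Mul(-128, Add(Mul(-5, 6), -5)), Mul(-1, 7)) = Add(Mul(-128, Add(-30, -5)), -7) = Add(Mul(-128, -35), -7) = Add(4480, -7) = 4473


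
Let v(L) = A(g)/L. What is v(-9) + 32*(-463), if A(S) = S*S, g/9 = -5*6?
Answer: -22916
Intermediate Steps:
g = -270 (g = 9*(-5*6) = 9*(-30) = -270)
A(S) = S**2
v(L) = 72900/L (v(L) = (-270)**2/L = 72900/L)
v(-9) + 32*(-463) = 72900/(-9) + 32*(-463) = 72900*(-1/9) - 14816 = -8100 - 14816 = -22916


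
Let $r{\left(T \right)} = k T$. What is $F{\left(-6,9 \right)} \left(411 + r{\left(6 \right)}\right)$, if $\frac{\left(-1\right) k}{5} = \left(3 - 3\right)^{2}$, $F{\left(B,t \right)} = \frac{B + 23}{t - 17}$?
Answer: $- \frac{6987}{8} \approx -873.38$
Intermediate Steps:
$F{\left(B,t \right)} = \frac{23 + B}{-17 + t}$
$k = 0$ ($k = - 5 \left(3 - 3\right)^{2} = - 5 \cdot 0^{2} = \left(-5\right) 0 = 0$)
$r{\left(T \right)} = 0$ ($r{\left(T \right)} = 0 T = 0$)
$F{\left(-6,9 \right)} \left(411 + r{\left(6 \right)}\right) = \frac{23 - 6}{-17 + 9} \left(411 + 0\right) = \frac{1}{-8} \cdot 17 \cdot 411 = \left(- \frac{1}{8}\right) 17 \cdot 411 = \left(- \frac{17}{8}\right) 411 = - \frac{6987}{8}$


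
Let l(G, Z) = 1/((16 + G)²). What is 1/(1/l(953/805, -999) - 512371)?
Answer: -648025/331837865386 ≈ -1.9528e-6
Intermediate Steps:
l(G, Z) = (16 + G)⁻²
1/(1/l(953/805, -999) - 512371) = 1/(1/((16 + 953/805)⁻²) - 512371) = 1/(1/((13833/805)⁻²) - 512371) = 1/(1/(648025/191351889) - 512371) = 1/(191351889/648025 - 512371) = 1/(-331837865386/648025) = -648025/331837865386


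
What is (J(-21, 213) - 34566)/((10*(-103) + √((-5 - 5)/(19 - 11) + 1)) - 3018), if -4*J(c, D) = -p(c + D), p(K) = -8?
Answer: 559725056/65545217 + 69136*I/65545217 ≈ 8.5395 + 0.0010548*I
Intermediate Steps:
J(c, D) = -2 (J(c, D) = -(-1)*(-8)/4 = -¼*8 = -2)
(J(-21, 213) - 34566)/((10*(-103) + √((-5 - 5)/(19 - 11) + 1)) - 3018) = (-2 - 34566)/((10*(-103) + √((-5 - 5)/(19 - 11) + 1)) - 3018) = -34568/((-1030 + √(-10/8 + 1)) - 3018) = -34568/((-1030 + √(-10*⅛ + 1)) - 3018) = -34568/((-1030 + √(-5/4 + 1)) - 3018) = -34568/((-1030 + √(-¼)) - 3018) = -34568/((-1030 + I/2) - 3018) = -34568*4*(-4048 - I/2)/65545217 = -138272*(-4048 - I/2)/65545217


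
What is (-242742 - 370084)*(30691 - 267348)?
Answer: 145029562682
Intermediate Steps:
(-242742 - 370084)*(30691 - 267348) = -612826*(-236657) = 145029562682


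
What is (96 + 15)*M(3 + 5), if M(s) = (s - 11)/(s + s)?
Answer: -333/16 ≈ -20.813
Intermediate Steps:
M(s) = (-11 + s)/(2*s) (M(s) = (-11 + s)/((2*s)) = (-11 + s)*(1/(2*s)) = (-11 + s)/(2*s))
(96 + 15)*M(3 + 5) = (96 + 15)*((-11 + (3 + 5))/(2*(3 + 5))) = 111*((1/2)*(-11 + 8)/8) = 111*((1/2)*(1/8)*(-3)) = 111*(-3/16) = -333/16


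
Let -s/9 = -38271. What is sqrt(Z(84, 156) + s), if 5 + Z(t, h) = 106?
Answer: 2*sqrt(86135) ≈ 586.98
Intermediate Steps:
s = 344439 (s = -9*(-38271) = 344439)
Z(t, h) = 101 (Z(t, h) = -5 + 106 = 101)
sqrt(Z(84, 156) + s) = sqrt(101 + 344439) = sqrt(344540) = 2*sqrt(86135)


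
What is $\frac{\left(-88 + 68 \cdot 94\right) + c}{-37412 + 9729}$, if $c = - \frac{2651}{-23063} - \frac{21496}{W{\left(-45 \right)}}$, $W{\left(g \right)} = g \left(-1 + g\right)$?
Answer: $- \frac{150232634981}{660798885015} \approx -0.22735$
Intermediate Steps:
$c = - \frac{245137339}{23870205}$ ($c = - \frac{2651}{-23063} - \frac{21496}{\left(-45\right) \left(-1 - 45\right)} = \left(-2651\right) \left(- \frac{1}{23063}\right) - \frac{21496}{\left(-45\right) \left(-46\right)} = \frac{2651}{23063} - \frac{21496}{2070} = \frac{2651}{23063} - \frac{10748}{1035} = - \frac{245137339}{23870205} \approx -10.27$)
$\frac{\left(-88 + 68 \cdot 94\right) + c}{-37412 + 9729} = \frac{\left(-88 + 68 \cdot 94\right) - \frac{245137339}{23870205}}{-37412 + 9729} = \frac{\left(-88 + 6392\right) - \frac{245137339}{23870205}}{-27683} = \left(6304 - \frac{245137339}{23870205}\right) \left(- \frac{1}{27683}\right) = \frac{150232634981}{23870205} \left(- \frac{1}{27683}\right) = - \frac{150232634981}{660798885015}$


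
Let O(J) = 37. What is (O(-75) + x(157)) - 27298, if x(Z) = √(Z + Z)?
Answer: -27261 + √314 ≈ -27243.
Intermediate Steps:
x(Z) = √2*√Z (x(Z) = √(2*Z) = √2*√Z)
(O(-75) + x(157)) - 27298 = (37 + √2*√157) - 27298 = (37 + √314) - 27298 = -27261 + √314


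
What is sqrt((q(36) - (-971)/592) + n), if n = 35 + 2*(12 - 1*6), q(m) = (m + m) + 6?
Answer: sqrt(2773927)/148 ≈ 11.253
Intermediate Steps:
q(m) = 6 + 2*m (q(m) = 2*m + 6 = 6 + 2*m)
n = 47 (n = 35 + 2*(12 - 6) = 35 + 2*6 = 35 + 12 = 47)
sqrt((q(36) - (-971)/592) + n) = sqrt(((6 + 2*36) - (-971)/592) + 47) = sqrt(((6 + 72) - (-971)/592) + 47) = sqrt((78 - 1*(-971/592)) + 47) = sqrt((78 + 971/592) + 47) = sqrt(47147/592 + 47) = sqrt(74971/592) = sqrt(2773927)/148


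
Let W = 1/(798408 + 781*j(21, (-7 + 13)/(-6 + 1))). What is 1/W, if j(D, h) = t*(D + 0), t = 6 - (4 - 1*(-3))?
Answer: 782007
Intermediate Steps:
t = -1 (t = 6 - (4 + 3) = 6 - 1*7 = 6 - 7 = -1)
j(D, h) = -D (j(D, h) = -(D + 0) = -D)
W = 1/782007 (W = 1/(798408 + 781*(-1*21)) = 1/(798408 + 781*(-21)) = 1/(798408 - 16401) = 1/782007 ≈ 1.2788e-6)
1/W = 1/(1/782007) = 782007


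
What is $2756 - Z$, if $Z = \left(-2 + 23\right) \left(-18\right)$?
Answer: $3134$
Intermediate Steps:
$Z = -378$ ($Z = 21 \left(-18\right) = -378$)
$2756 - Z = 2756 - -378 = 2756 + 378 = 3134$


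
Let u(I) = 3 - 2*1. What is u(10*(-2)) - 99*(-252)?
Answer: 24949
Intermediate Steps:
u(I) = 1 (u(I) = 3 - 2 = 1)
u(10*(-2)) - 99*(-252) = 1 - 99*(-252) = 1 + 24948 = 24949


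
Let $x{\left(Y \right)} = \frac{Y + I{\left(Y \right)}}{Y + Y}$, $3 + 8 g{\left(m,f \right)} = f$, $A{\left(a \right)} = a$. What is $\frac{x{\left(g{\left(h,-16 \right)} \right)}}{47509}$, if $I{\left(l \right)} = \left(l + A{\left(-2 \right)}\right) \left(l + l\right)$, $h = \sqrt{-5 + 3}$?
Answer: $- \frac{31}{380072} \approx -8.1563 \cdot 10^{-5}$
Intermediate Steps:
$h = i \sqrt{2}$ ($h = \sqrt{-2} = i \sqrt{2} \approx 1.4142 i$)
$g{\left(m,f \right)} = - \frac{3}{8} + \frac{f}{8}$
$I{\left(l \right)} = 2 l \left(-2 + l\right)$ ($I{\left(l \right)} = \left(l - 2\right) \left(l + l\right) = \left(-2 + l\right) 2 l = 2 l \left(-2 + l\right)$)
$x{\left(Y \right)} = \frac{Y + 2 Y \left(-2 + Y\right)}{2 Y}$ ($x{\left(Y \right)} = \frac{Y + 2 Y \left(-2 + Y\right)}{Y + Y} = \frac{Y + 2 Y \left(-2 + Y\right)}{2 Y}$)
$\frac{x{\left(g{\left(h,-16 \right)} \right)}}{47509} = \frac{- \frac{3}{2} + \left(- \frac{3}{8} + \frac{1}{8} \left(-16\right)\right)}{47509} = \left(- \frac{3}{2} - \frac{19}{8}\right) \frac{1}{47509} = \left(- \frac{31}{8}\right) \frac{1}{47509} = - \frac{31}{380072}$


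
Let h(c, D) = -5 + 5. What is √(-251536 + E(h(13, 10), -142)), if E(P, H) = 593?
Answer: I*√250943 ≈ 500.94*I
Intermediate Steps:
h(c, D) = 0
√(-251536 + E(h(13, 10), -142)) = √(-251536 + 593) = √(-250943) = I*√250943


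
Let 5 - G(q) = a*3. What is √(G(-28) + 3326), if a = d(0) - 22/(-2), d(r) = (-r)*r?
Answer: √3298 ≈ 57.428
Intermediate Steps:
d(r) = -r²
a = 11 (a = -1*0² - 22/(-2) = -1*0 - 22*(-½) = 0 + 11 = 11)
G(q) = -28 (G(q) = 5 - 11*3 = 5 - 1*33 = 5 - 33 = -28)
√(G(-28) + 3326) = √(-28 + 3326) = √3298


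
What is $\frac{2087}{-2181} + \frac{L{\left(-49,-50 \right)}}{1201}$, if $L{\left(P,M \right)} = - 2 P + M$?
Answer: $- \frac{2401799}{2619381} \approx -0.91693$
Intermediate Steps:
$L{\left(P,M \right)} = M - 2 P$
$\frac{2087}{-2181} + \frac{L{\left(-49,-50 \right)}}{1201} = \frac{2087}{-2181} + \frac{-50 - -98}{1201} = 2087 \left(- \frac{1}{2181}\right) + \left(-50 + 98\right) \frac{1}{1201} = - \frac{2087}{2181} + 48 \cdot \frac{1}{1201} = - \frac{2087}{2181} + \frac{48}{1201} = - \frac{2401799}{2619381}$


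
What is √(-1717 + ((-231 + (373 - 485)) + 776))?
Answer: 2*I*√321 ≈ 35.833*I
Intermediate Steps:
√(-1717 + ((-231 + (373 - 485)) + 776)) = √(-1717 + ((-231 - 112) + 776)) = √(-1717 + (-343 + 776)) = √(-1717 + 433) = √(-1284) = 2*I*√321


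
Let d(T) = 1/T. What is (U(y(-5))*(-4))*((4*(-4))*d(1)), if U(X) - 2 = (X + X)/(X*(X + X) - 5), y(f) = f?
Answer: 1024/9 ≈ 113.78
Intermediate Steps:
U(X) = 2 + 2*X/(-5 + 2*X²) (U(X) = 2 + (X + X)/(X*(X + X) - 5) = 2 + (2*X)/(X*(2*X) - 5) = 2 + (2*X)/(2*X² - 5) = 2 + (2*X)/(-5 + 2*X²) = 2 + 2*X/(-5 + 2*X²))
(U(y(-5))*(-4))*((4*(-4))*d(1)) = ((2*(-5 - 5 + 2*(-5)²)/(-5 + 2*(-5)²))*(-4))*((4*(-4))/1) = ((2*(-5 - 5 + 2*25)/(-5 + 2*25))*(-4))*(-16*1) = ((2*(-5 - 5 + 50)/(-5 + 50))*(-4))*(-16) = ((2*40/45)*(-4))*(-16) = ((2*(1/45)*40)*(-4))*(-16) = ((16/9)*(-4))*(-16) = -64/9*(-16) = 1024/9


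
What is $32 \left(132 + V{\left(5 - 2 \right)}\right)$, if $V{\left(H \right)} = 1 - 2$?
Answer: $4192$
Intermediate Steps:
$V{\left(H \right)} = -1$
$32 \left(132 + V{\left(5 - 2 \right)}\right) = 32 \left(132 - 1\right) = 32 \cdot 131 = 4192$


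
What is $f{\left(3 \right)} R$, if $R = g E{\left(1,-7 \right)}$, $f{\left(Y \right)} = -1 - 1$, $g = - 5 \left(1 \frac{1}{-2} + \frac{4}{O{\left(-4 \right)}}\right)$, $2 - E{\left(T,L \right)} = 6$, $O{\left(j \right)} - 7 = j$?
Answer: $- \frac{100}{3} \approx -33.333$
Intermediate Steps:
$O{\left(j \right)} = 7 + j$
$E{\left(T,L \right)} = -4$ ($E{\left(T,L \right)} = 2 - 6 = -4$)
$g = - \frac{25}{6}$ ($g = - 5 \left(1 \frac{1}{-2} + \frac{4}{7 - 4}\right) = - 5 \left(1 \left(- \frac{1}{2}\right) + \frac{4}{3}\right) = - 5 \left(- \frac{1}{2} + 4 \cdot \frac{1}{3}\right) = - 5 \left(- \frac{1}{2} + \frac{4}{3}\right) = \left(-5\right) \frac{5}{6} = - \frac{25}{6} \approx -4.1667$)
$f{\left(Y \right)} = -2$
$R = \frac{50}{3}$ ($R = \left(- \frac{25}{6}\right) \left(-4\right) = \frac{50}{3} \approx 16.667$)
$f{\left(3 \right)} R = \left(-2\right) \frac{50}{3} = - \frac{100}{3}$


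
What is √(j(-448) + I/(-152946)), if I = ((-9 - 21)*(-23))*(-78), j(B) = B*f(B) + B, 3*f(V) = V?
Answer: √43181011956990/25491 ≈ 257.79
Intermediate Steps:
f(V) = V/3
j(B) = B + B²/3 (j(B) = B*(B/3) + B = B²/3 + B = B + B²/3)
I = -53820 (I = -30*(-23)*(-78) = 690*(-78) = -53820)
√(j(-448) + I/(-152946)) = √((⅓)*(-448)*(3 - 448) - 53820/(-152946)) = √((⅓)*(-448)*(-445) - 53820*(-1/152946)) = √(199360/3 + 2990/8497) = √(1693970890/25491) = √43181011956990/25491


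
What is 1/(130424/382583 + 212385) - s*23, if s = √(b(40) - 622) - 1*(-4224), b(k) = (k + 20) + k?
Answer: -7894087788054025/81255020879 - 69*I*√58 ≈ -97152.0 - 525.49*I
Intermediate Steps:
b(k) = 20 + 2*k (b(k) = (20 + k) + k = 20 + 2*k)
s = 4224 + 3*I*√58 (s = √((20 + 2*40) - 622) - 1*(-4224) = √((20 + 80) - 622) + 4224 = √(100 - 622) + 4224 = √(-522) + 4224 = 3*I*√58 + 4224 = 4224 + 3*I*√58 ≈ 4224.0 + 22.847*I)
1/(130424/382583 + 212385) - s*23 = 1/(130424/382583 + 212385) - (4224 + 3*I*√58)*23 = 1/(130424*(1/382583) + 212385) - (97152 + 69*I*√58) = 1/(130424/382583 + 212385) + (-97152 - 69*I*√58) = 1/(81255020879/382583) + (-97152 - 69*I*√58) = 382583/81255020879 + (-97152 - 69*I*√58) = -7894087788054025/81255020879 - 69*I*√58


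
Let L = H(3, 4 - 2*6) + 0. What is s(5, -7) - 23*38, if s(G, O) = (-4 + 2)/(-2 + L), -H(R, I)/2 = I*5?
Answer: -34087/39 ≈ -874.03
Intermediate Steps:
H(R, I) = -10*I (H(R, I) = -2*I*5 = -10*I)
L = 80 (L = -10*(4 - 2*6) + 0 = -10*(4 - 12) + 0 = -10*(-8) + 0 = 80 + 0 = 80)
s(G, O) = -1/39 (s(G, O) = (-4 + 2)/(-2 + 80) = -2/78 = -2*1/78 = -1/39)
s(5, -7) - 23*38 = -1/39 - 23*38 = -1/39 - 874 = -34087/39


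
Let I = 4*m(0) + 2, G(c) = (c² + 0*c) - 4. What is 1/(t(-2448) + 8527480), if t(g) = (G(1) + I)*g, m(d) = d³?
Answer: 1/8529928 ≈ 1.1723e-7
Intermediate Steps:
G(c) = -4 + c² (G(c) = (c² + 0) - 4 = c² - 4 = -4 + c²)
I = 2 (I = 4*0³ + 2 = 4*0 + 2 = 0 + 2 = 2)
t(g) = -g (t(g) = ((-4 + 1²) + 2)*g = ((-4 + 1) + 2)*g = (-3 + 2)*g = -g)
1/(t(-2448) + 8527480) = 1/(-1*(-2448) + 8527480) = 1/(2448 + 8527480) = 1/8529928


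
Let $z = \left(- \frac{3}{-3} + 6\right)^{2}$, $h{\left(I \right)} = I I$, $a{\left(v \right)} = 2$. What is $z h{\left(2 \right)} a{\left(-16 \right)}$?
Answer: $392$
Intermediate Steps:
$h{\left(I \right)} = I^{2}$
$z = 49$ ($z = \left(\left(-3\right) \left(- \frac{1}{3}\right) + 6\right)^{2} = \left(1 + 6\right)^{2} = 7^{2} = 49$)
$z h{\left(2 \right)} a{\left(-16 \right)} = 49 \cdot 2^{2} \cdot 2 = 49 \cdot 4 \cdot 2 = 196 \cdot 2 = 392$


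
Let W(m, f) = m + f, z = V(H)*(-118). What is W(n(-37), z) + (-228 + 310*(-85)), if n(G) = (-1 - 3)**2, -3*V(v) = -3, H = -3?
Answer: -26680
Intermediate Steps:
V(v) = 1 (V(v) = -1/3*(-3) = 1)
n(G) = 16 (n(G) = (-4)**2 = 16)
z = -118 (z = 1*(-118) = -118)
W(m, f) = f + m
W(n(-37), z) + (-228 + 310*(-85)) = (-118 + 16) + (-228 + 310*(-85)) = -102 + (-228 - 26350) = -102 - 26578 = -26680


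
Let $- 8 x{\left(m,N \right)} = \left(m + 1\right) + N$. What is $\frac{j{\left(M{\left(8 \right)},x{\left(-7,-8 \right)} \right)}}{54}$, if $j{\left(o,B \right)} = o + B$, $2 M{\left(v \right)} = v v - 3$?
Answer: $\frac{43}{72} \approx 0.59722$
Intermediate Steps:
$M{\left(v \right)} = - \frac{3}{2} + \frac{v^{2}}{2}$ ($M{\left(v \right)} = \frac{v v - 3}{2} = \frac{v^{2} - 3}{2} = \frac{-3 + v^{2}}{2} = - \frac{3}{2} + \frac{v^{2}}{2}$)
$x{\left(m,N \right)} = - \frac{1}{8} - \frac{N}{8} - \frac{m}{8}$ ($x{\left(m,N \right)} = - \frac{\left(m + 1\right) + N}{8} = - \frac{\left(1 + m\right) + N}{8} = - \frac{1 + N + m}{8} = - \frac{1}{8} - \frac{N}{8} - \frac{m}{8}$)
$j{\left(o,B \right)} = B + o$
$\frac{j{\left(M{\left(8 \right)},x{\left(-7,-8 \right)} \right)}}{54} = \frac{\left(- \frac{1}{8} - -1 - - \frac{7}{8}\right) - \left(\frac{3}{2} - \frac{8^{2}}{2}\right)}{54} = \left(\left(- \frac{1}{8} + 1 + \frac{7}{8}\right) + \left(- \frac{3}{2} + \frac{1}{2} \cdot 64\right)\right) \frac{1}{54} = \left(\frac{7}{4} + \left(- \frac{3}{2} + 32\right)\right) \frac{1}{54} = \left(\frac{7}{4} + \frac{61}{2}\right) \frac{1}{54} = \frac{129}{4} \cdot \frac{1}{54} = \frac{43}{72}$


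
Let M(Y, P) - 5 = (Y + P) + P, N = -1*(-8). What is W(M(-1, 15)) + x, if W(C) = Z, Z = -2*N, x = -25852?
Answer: -25868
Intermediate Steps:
N = 8
M(Y, P) = 5 + Y + 2*P (M(Y, P) = 5 + ((Y + P) + P) = 5 + ((P + Y) + P) = 5 + (Y + 2*P) = 5 + Y + 2*P)
Z = -16 (Z = -2*8 = -16)
W(C) = -16
W(M(-1, 15)) + x = -16 - 25852 = -25868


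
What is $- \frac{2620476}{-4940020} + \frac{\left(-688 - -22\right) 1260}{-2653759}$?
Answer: $\frac{2774894738121}{3277405633795} \approx 0.84667$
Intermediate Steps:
$- \frac{2620476}{-4940020} + \frac{\left(-688 - -22\right) 1260}{-2653759} = \left(-2620476\right) \left(- \frac{1}{4940020}\right) + \left(-688 + 22\right) 1260 \left(- \frac{1}{2653759}\right) = \frac{655119}{1235005} + \left(-666\right) 1260 \left(- \frac{1}{2653759}\right) = \frac{655119}{1235005} - - \frac{839160}{2653759} = \frac{655119}{1235005} + \frac{839160}{2653759} = \frac{2774894738121}{3277405633795}$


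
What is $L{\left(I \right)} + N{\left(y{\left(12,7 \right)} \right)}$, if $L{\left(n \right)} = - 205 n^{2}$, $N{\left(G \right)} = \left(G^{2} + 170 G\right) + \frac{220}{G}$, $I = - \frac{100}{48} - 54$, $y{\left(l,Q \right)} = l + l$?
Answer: $- \frac{92178661}{144} \approx -6.4013 \cdot 10^{5}$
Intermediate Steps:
$y{\left(l,Q \right)} = 2 l$
$I = - \frac{673}{12}$ ($I = \left(-100\right) \frac{1}{48} - 54 = - \frac{25}{12} - 54 = - \frac{673}{12} \approx -56.083$)
$N{\left(G \right)} = G^{2} + 170 G + \frac{220}{G}$
$L{\left(I \right)} + N{\left(y{\left(12,7 \right)} \right)} = - 205 \left(- \frac{673}{12}\right)^{2} + \frac{220 + \left(2 \cdot 12\right)^{2} \left(170 + 2 \cdot 12\right)}{2 \cdot 12} = \left(-205\right) \frac{452929}{144} + \frac{220 + 24^{2} \left(170 + 24\right)}{24} = - \frac{92850445}{144} + \frac{220 + 576 \cdot 194}{24} = - \frac{92850445}{144} + \frac{220 + 111744}{24} = - \frac{92850445}{144} + \frac{1}{24} \cdot 111964 = - \frac{92850445}{144} + \frac{27991}{6} = - \frac{92178661}{144}$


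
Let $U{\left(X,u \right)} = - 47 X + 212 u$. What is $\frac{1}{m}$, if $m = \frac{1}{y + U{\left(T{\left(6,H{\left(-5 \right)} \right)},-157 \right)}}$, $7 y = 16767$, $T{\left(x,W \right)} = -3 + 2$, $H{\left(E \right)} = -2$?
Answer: $- \frac{215892}{7} \approx -30842.0$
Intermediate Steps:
$T{\left(x,W \right)} = -1$
$y = \frac{16767}{7}$ ($y = \frac{1}{7} \cdot 16767 = \frac{16767}{7} \approx 2395.3$)
$m = - \frac{7}{215892}$ ($m = \frac{1}{\frac{16767}{7} + \left(\left(-47\right) \left(-1\right) + 212 \left(-157\right)\right)} = \frac{1}{\frac{16767}{7} + \left(47 - 33284\right)} = \frac{1}{\frac{16767}{7} - 33237} = \frac{1}{- \frac{215892}{7}} = - \frac{7}{215892} \approx -3.2424 \cdot 10^{-5}$)
$\frac{1}{m} = \frac{1}{- \frac{7}{215892}} = - \frac{215892}{7}$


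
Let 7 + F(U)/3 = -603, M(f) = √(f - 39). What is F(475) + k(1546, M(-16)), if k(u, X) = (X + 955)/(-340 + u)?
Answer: -2206025/1206 + I*√55/1206 ≈ -1829.2 + 0.0061494*I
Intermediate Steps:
M(f) = √(-39 + f)
k(u, X) = (955 + X)/(-340 + u)
F(U) = -1830 (F(U) = -21 + 3*(-603) = -21 - 1809 = -1830)
F(475) + k(1546, M(-16)) = -1830 + (955 + √(-39 - 16))/(-340 + 1546) = -1830 + (955 + √(-55))/1206 = -1830 + (955 + I*√55)/1206 = -1830 + (955/1206 + I*√55/1206) = -2206025/1206 + I*√55/1206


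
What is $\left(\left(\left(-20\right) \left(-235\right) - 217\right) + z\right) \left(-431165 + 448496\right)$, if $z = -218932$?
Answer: $-3716615619$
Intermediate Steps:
$\left(\left(\left(-20\right) \left(-235\right) - 217\right) + z\right) \left(-431165 + 448496\right) = \left(\left(\left(-20\right) \left(-235\right) - 217\right) - 218932\right) \left(-431165 + 448496\right) = \left(\left(4700 - 217\right) - 218932\right) 17331 = \left(4483 - 218932\right) 17331 = \left(-214449\right) 17331 = -3716615619$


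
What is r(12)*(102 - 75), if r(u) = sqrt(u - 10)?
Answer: 27*sqrt(2) ≈ 38.184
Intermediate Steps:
r(u) = sqrt(-10 + u)
r(12)*(102 - 75) = sqrt(-10 + 12)*(102 - 75) = sqrt(2)*27 = 27*sqrt(2)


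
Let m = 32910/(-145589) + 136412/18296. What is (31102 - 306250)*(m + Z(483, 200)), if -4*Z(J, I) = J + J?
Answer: 21462393580257708/332962043 ≈ 6.4459e+7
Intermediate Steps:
Z(J, I) = -J/2 (Z(J, I) = -(J + J)/4 = -J/2)
m = 4814491327/665924086 (m = 32910*(-1/145589) + 136412*(1/18296) = -32910/145589 + 34103/4574 = 4814491327/665924086 ≈ 7.2298)
(31102 - 306250)*(m + Z(483, 200)) = (31102 - 306250)*(4814491327/665924086 - 1/2*483) = -275148*(4814491327/665924086 - 483/2) = -275148*(-78003087721/332962043) = 21462393580257708/332962043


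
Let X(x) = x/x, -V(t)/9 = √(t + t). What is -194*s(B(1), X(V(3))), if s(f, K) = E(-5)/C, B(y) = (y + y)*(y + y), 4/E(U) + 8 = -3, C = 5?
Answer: 776/55 ≈ 14.109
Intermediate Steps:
E(U) = -4/11 (E(U) = 4/(-8 - 3) = 4/(-11) = 4*(-1/11) = -4/11)
V(t) = -9*√2*√t (V(t) = -9*√(t + t) = -9*√2*√t)
B(y) = 4*y² (B(y) = (2*y)*(2*y) = 4*y²)
X(x) = 1
s(f, K) = -4/55 (s(f, K) = -4/11/5 = -4/11*⅕ = -4/55)
-194*s(B(1), X(V(3))) = -194*(-4/55) = 776/55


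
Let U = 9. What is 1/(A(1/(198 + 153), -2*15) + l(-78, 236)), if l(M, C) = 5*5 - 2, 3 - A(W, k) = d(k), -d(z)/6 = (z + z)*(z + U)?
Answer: 1/7586 ≈ 0.00013182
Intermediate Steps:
d(z) = -12*z*(9 + z) (d(z) = -6*(z + z)*(z + 9) = -6*2*z*(9 + z) = -12*z*(9 + z))
A(W, k) = 3 + 12*k*(9 + k) (A(W, k) = 3 - (-12)*k*(9 + k) = 3 + 12*k*(9 + k))
l(M, C) = 23 (l(M, C) = 25 - 2 = 23)
1/(A(1/(198 + 153), -2*15) + l(-78, 236)) = 1/((3 + 12*(-2*15)*(9 - 2*15)) + 23) = 1/((3 + 12*(-30)*(9 - 30)) + 23) = 1/((3 + 12*(-30)*(-21)) + 23) = 1/((3 + 7560) + 23) = 1/(7563 + 23) = 1/7586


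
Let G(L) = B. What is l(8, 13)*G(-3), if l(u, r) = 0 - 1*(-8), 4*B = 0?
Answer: 0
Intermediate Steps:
B = 0 (B = (1/4)*0 = 0)
G(L) = 0
l(u, r) = 8 (l(u, r) = 0 + 8 = 8)
l(8, 13)*G(-3) = 8*0 = 0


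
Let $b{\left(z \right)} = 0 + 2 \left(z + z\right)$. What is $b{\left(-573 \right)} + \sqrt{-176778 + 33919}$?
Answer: $-2292 + i \sqrt{142859} \approx -2292.0 + 377.97 i$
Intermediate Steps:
$b{\left(z \right)} = 4 z$ ($b{\left(z \right)} = 0 + 2 \cdot 2 z = 0 + 4 z = 4 z$)
$b{\left(-573 \right)} + \sqrt{-176778 + 33919} = 4 \left(-573\right) + \sqrt{-176778 + 33919} = -2292 + \sqrt{-142859} = -2292 + i \sqrt{142859}$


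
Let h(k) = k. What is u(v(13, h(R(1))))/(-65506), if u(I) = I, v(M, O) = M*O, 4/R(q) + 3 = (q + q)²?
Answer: -26/32753 ≈ -0.00079382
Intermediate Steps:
R(q) = 4/(-3 + 4*q²) (R(q) = 4/(-3 + (q + q)²) = 4/(-3 + (2*q)²) = 4/(-3 + 4*q²))
u(v(13, h(R(1))))/(-65506) = (13*(4/(-3 + 4*1²)))/(-65506) = (13*(4/(-3 + 4*1)))*(-1/65506) = (13*(4/(-3 + 4)))*(-1/65506) = (13*(4/1))*(-1/65506) = (13*(4*1))*(-1/65506) = (13*4)*(-1/65506) = 52*(-1/65506) = -26/32753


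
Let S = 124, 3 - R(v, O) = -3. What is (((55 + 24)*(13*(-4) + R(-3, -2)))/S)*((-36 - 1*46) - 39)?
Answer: 219857/62 ≈ 3546.1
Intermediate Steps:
R(v, O) = 6 (R(v, O) = 3 - 1*(-3) = 3 + 3 = 6)
(((55 + 24)*(13*(-4) + R(-3, -2)))/S)*((-36 - 1*46) - 39) = (((55 + 24)*(13*(-4) + 6))/124)*((-36 - 1*46) - 39) = ((79*(-52 + 6))*(1/124))*((-36 - 46) - 39) = ((79*(-46))*(1/124))*(-82 - 39) = -3634*1/124*(-121) = -1817/62*(-121) = 219857/62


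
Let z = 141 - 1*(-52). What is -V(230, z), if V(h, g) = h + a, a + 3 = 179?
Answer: -406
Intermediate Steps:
z = 193 (z = 141 + 52 = 193)
a = 176 (a = -3 + 179 = 176)
V(h, g) = 176 + h (V(h, g) = h + 176 = 176 + h)
-V(230, z) = -(176 + 230) = -1*406 = -406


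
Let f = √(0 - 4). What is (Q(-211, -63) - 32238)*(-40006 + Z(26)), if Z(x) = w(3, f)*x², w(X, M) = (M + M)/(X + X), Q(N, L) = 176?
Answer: 1282672372 - 43347824*I/3 ≈ 1.2827e+9 - 1.4449e+7*I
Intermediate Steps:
f = 2*I (f = √(-4) = 2*I ≈ 2.0*I)
w(X, M) = M/X (w(X, M) = (2*M)/((2*X)) = (2*M)*(1/(2*X)) = M/X)
Z(x) = 2*I*x²/3 (Z(x) = ((2*I)/3)*x² = ((2*I)*(⅓))*x² = (2*I/3)*x² = 2*I*x²/3)
(Q(-211, -63) - 32238)*(-40006 + Z(26)) = (176 - 32238)*(-40006 + (⅔)*I*26²) = -32062*(-40006 + (⅔)*I*676) = -32062*(-40006 + 1352*I/3) = 1282672372 - 43347824*I/3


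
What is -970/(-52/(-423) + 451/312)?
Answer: -42672240/68999 ≈ -618.45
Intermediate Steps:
-970/(-52/(-423) + 451/312) = -970/(-52*(-1/423) + 451*(1/312)) = -970/(52/423 + 451/312) = -970/68999/43992 = -970*43992/68999 = -42672240/68999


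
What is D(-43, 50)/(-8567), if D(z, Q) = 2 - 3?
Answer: 1/8567 ≈ 0.00011673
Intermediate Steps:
D(z, Q) = -1
D(-43, 50)/(-8567) = -1/(-8567) = -1*(-1/8567) = 1/8567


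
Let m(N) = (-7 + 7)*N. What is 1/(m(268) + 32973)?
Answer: 1/32973 ≈ 3.0328e-5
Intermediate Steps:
m(N) = 0 (m(N) = 0*N = 0)
1/(m(268) + 32973) = 1/(0 + 32973) = 1/32973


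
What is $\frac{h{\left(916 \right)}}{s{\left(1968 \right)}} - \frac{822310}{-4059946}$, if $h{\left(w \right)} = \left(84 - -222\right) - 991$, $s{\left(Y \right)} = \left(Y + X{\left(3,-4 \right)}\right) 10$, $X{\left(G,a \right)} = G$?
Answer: $\frac{1342666709}{8002153566} \approx 0.16779$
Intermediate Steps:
$s{\left(Y \right)} = 30 + 10 Y$ ($s{\left(Y \right)} = \left(Y + 3\right) 10 = \left(3 + Y\right) 10 = 30 + 10 Y$)
$h{\left(w \right)} = -685$ ($h{\left(w \right)} = \left(84 + 222\right) - 991 = 306 - 991 = -685$)
$\frac{h{\left(916 \right)}}{s{\left(1968 \right)}} - \frac{822310}{-4059946} = - \frac{685}{30 + 10 \cdot 1968} - \frac{822310}{-4059946} = - \frac{685}{30 + 19680} - - \frac{411155}{2029973} = - \frac{685}{19710} + \frac{411155}{2029973} = \left(-685\right) \frac{1}{19710} + \frac{411155}{2029973} = - \frac{137}{3942} + \frac{411155}{2029973} = \frac{1342666709}{8002153566}$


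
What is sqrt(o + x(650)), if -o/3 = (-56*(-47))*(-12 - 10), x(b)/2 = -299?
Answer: sqrt(173114) ≈ 416.07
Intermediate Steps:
x(b) = -598 (x(b) = 2*(-299) = -598)
o = 173712 (o = -3*(-56*(-47))*(-12 - 10) = -7896*(-22) = -3*(-57904) = 173712)
sqrt(o + x(650)) = sqrt(173712 - 598) = sqrt(173114)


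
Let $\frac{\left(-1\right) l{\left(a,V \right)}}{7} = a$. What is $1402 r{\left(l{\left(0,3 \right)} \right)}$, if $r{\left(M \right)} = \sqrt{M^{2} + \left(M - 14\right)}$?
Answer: $1402 i \sqrt{14} \approx 5245.8 i$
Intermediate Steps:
$l{\left(a,V \right)} = - 7 a$
$r{\left(M \right)} = \sqrt{-14 + M + M^{2}}$ ($r{\left(M \right)} = \sqrt{M^{2} + \left(-14 + M\right)} = \sqrt{-14 + M + M^{2}}$)
$1402 r{\left(l{\left(0,3 \right)} \right)} = 1402 \sqrt{-14 - 0 + \left(\left(-7\right) 0\right)^{2}} = 1402 \sqrt{-14 + 0 + 0^{2}} = 1402 \sqrt{-14 + 0 + 0} = 1402 \sqrt{-14} = 1402 i \sqrt{14}$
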